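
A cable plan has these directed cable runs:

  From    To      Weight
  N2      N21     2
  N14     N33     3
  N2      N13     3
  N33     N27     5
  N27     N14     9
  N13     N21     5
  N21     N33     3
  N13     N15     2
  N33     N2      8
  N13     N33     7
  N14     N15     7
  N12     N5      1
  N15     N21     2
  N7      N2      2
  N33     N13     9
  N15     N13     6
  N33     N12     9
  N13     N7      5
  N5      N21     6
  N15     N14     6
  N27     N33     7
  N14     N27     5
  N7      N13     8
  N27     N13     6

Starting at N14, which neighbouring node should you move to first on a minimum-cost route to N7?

N27

Candidate routes:
N14 - N33 - N13 - N7: 3+9+5 = 17
N14 - N15 - N13 - N7: 7+6+5 = 18
N14 - N27 - N13 - N7: 5+6+5 = 16
N14 - N33 - N2 - N13 - N7: 3+8+3+5 = 19
The minimum is 16 via N14 - N27 - N13 - N7.
So from N14 the first move is to N27.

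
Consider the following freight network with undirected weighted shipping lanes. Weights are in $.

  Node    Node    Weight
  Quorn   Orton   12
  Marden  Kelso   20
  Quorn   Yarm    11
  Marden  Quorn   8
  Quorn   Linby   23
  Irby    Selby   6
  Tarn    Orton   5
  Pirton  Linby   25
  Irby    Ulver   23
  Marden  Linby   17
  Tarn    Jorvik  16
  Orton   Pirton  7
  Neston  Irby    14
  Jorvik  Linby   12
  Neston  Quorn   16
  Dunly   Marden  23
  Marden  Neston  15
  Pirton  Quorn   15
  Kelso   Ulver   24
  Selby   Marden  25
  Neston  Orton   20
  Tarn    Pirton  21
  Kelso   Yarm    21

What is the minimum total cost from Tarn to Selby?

Compare a few routes:
Tarn - Orton - Quorn - Marden - Selby: 5+12+8+25 = 50
Tarn - Orton - Neston - Irby - Selby: 5+20+14+6 = 45
The minimum is $45 via Tarn - Orton - Neston - Irby - Selby.

$45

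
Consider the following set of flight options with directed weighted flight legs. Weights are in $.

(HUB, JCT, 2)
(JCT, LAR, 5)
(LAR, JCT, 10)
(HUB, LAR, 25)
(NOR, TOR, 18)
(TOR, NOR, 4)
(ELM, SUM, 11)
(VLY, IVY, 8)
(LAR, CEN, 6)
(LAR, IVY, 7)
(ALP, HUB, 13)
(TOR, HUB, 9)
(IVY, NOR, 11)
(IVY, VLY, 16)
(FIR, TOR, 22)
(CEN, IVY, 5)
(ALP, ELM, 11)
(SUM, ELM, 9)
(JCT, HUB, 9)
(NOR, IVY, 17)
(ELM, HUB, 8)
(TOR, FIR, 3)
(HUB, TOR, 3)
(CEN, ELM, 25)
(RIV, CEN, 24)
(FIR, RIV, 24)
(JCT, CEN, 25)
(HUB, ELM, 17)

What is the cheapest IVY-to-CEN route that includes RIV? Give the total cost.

Best IVY to RIV: IVY → NOR → TOR → FIR → RIV costing 56
Shortest RIV→CEN: RIV → CEN = 24
Total via RIV: 56 + 24 = $80.

$80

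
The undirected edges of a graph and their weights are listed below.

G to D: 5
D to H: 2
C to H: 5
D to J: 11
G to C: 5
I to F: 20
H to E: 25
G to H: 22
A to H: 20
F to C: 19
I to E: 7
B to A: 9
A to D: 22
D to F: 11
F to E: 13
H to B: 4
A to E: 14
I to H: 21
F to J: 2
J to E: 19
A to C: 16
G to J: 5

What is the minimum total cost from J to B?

16

Candidate routes:
J–G–D–H–B: 5+5+2+4 = 16
J–D–H–B: 11+2+4 = 17
J–G–C–H–B: 5+5+5+4 = 19
J–F–D–H–B: 2+11+2+4 = 19
Cheapest is J–G–D–H–B at 16.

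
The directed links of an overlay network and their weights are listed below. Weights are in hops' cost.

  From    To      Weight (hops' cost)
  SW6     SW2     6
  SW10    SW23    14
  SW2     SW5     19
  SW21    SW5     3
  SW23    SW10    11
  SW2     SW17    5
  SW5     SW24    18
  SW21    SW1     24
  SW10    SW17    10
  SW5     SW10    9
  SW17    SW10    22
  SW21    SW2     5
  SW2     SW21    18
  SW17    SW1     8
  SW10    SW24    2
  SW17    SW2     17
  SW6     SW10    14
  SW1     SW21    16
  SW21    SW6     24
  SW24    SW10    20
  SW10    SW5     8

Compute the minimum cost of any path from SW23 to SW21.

45 hops' cost

Compare a few routes:
SW23 → SW10 → SW17 → SW1 → SW21: 11+10+8+16 = 45
SW23 → SW10 → SW17 → SW2 → SW21: 11+10+17+18 = 56
Cheapest is SW23 → SW10 → SW17 → SW1 → SW21 at 45 hops' cost.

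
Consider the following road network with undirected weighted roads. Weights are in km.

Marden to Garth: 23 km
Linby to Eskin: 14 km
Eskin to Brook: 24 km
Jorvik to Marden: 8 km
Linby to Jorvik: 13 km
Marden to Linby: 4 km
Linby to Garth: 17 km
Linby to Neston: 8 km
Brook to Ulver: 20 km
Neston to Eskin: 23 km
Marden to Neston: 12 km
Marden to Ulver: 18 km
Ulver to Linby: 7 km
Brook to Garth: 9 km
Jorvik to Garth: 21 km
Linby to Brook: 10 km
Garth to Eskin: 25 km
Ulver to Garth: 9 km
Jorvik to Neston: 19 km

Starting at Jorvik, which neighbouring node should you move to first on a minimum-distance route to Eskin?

Enumerating some paths:
Jorvik - Neston - Linby - Eskin: 19+8+14 = 41
Jorvik - Marden - Linby - Eskin: 8+4+14 = 26
Jorvik - Marden - Neston - Linby - Eskin: 8+12+8+14 = 42
Jorvik - Linby - Eskin: 13+14 = 27
The minimum is 26 km via Jorvik - Marden - Linby - Eskin.
So from Jorvik the first move is to Marden.

Marden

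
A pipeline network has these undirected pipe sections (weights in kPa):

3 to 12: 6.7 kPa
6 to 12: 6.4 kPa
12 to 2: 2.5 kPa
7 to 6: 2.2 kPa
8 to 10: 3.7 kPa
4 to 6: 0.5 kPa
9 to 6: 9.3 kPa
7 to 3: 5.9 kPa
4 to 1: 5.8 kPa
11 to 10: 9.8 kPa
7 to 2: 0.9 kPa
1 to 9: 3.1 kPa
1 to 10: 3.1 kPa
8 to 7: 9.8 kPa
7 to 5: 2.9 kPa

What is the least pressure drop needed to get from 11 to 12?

Running Dijkstra from 11:
11: 0
10: 9.8  (via 11)
1: 12.9  (via 10)
8: 13.5  (via 10)
9: 16  (via 1)
4: 18.7  (via 1)
6: 19.2  (via 4)
7: 21.4  (via 6)
2: 22.3  (via 7)
5: 24.3  (via 7)
12: 24.8  (via 2)
Shortest route: 11 → 10 → 1 → 4 → 6 → 7 → 2 → 12 = 24.8 kPa.

24.8 kPa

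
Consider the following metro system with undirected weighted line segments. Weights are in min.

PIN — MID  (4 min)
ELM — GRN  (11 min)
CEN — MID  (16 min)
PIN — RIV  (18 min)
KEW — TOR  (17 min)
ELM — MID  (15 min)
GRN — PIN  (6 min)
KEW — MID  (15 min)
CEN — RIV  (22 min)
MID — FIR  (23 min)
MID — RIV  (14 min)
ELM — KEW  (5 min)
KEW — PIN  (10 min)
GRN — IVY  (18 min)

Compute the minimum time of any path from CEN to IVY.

Settle nodes by increasing distance from CEN:
CEN: 0
MID: 16  (via CEN)
PIN: 20  (via MID)
RIV: 22  (via CEN)
GRN: 26  (via PIN)
KEW: 30  (via PIN)
ELM: 31  (via MID)
FIR: 39  (via MID)
IVY: 44  (via GRN)
Shortest route: CEN–MID–PIN–GRN–IVY = 44 min.

44 min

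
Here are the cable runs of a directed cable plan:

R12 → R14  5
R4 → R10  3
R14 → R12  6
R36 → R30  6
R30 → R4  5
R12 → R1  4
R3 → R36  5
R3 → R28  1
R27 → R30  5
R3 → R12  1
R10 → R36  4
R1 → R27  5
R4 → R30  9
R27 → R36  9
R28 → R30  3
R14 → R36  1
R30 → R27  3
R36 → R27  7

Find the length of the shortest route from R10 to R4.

Shortest distances from R10:
R10: 0
R36: 4  (via R10)
R30: 10  (via R36)
R27: 11  (via R36)
R4: 15  (via R30)
Shortest route: R10–R36–R30–R4 = 15.

15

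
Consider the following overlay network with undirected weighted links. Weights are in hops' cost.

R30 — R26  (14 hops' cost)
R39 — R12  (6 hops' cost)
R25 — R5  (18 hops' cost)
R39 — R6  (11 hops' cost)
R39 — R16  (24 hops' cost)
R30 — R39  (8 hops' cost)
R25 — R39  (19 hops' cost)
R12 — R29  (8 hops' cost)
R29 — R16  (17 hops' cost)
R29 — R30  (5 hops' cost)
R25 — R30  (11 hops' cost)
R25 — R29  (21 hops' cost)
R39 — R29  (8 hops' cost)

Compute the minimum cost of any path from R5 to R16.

Shortest distances from R5:
R5: 0
R25: 18  (via R5)
R30: 29  (via R25)
R29: 34  (via R30)
R39: 37  (via R25)
R12: 42  (via R29)
R26: 43  (via R30)
R6: 48  (via R39)
R16: 51  (via R29)
Shortest route: R5 → R25 → R30 → R29 → R16 = 51 hops' cost.

51 hops' cost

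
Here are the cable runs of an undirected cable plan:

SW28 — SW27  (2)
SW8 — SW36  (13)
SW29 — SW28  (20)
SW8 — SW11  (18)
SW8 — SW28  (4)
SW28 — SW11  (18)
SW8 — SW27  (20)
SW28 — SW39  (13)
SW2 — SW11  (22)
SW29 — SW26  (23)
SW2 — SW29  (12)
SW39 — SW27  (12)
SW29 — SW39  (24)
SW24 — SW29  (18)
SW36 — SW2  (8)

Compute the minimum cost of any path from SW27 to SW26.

45

Candidate routes:
SW27–SW39–SW29–SW26: 12+24+23 = 59
SW27–SW28–SW29–SW26: 2+20+23 = 45
SW27–SW28–SW39–SW29–SW26: 2+13+24+23 = 62
Cheapest is SW27–SW28–SW29–SW26 at 45.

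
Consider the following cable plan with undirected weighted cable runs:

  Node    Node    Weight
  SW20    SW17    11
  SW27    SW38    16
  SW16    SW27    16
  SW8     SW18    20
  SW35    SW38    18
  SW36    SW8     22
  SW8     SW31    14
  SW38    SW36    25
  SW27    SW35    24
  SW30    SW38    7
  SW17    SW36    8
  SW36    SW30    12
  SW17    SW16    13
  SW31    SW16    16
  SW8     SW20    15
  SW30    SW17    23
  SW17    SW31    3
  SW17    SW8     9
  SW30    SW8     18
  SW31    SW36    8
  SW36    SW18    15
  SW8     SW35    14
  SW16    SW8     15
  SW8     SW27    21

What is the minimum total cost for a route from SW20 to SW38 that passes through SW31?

Best SW20 to SW31: SW20 → SW17 → SW31 costing 14
Shortest SW31→SW38: SW31 → SW36 → SW30 → SW38 = 27
Total via SW31: 14 + 27 = 41.

41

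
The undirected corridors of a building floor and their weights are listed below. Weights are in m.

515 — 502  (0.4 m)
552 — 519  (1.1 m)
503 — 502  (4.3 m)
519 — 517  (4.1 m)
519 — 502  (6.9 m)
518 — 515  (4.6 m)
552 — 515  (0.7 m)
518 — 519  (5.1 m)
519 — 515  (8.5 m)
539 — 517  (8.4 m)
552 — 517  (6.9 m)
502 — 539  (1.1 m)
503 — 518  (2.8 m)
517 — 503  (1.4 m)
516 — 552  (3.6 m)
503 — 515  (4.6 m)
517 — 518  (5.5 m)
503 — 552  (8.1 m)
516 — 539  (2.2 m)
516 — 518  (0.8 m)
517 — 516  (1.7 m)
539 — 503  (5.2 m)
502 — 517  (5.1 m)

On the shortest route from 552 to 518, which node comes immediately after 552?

516

Compare a few routes:
552 - 516 - 518: 3.6+0.8 = 4.4
552 - 515 - 502 - 539 - 516 - 518: 0.7+0.4+1.1+2.2+0.8 = 5.2
The minimum is 4.4 m via 552 - 516 - 518.
So from 552 the first move is to 516.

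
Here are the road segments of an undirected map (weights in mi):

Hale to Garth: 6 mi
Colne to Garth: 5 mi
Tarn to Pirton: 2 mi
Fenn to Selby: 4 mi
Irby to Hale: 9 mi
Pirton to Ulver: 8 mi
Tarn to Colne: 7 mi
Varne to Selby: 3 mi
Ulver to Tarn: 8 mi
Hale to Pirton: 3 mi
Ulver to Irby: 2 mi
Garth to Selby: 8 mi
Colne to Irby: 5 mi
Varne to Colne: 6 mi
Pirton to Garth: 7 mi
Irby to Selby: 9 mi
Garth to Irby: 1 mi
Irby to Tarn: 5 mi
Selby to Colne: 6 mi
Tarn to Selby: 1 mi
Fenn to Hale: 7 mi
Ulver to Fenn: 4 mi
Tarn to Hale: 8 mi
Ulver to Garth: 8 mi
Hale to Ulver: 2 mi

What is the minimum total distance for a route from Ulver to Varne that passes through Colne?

13 mi

Shortest Ulver→Colne: Ulver–Irby–Colne = 7
Shortest Colne→Varne: Colne–Varne = 6
Total via Colne: 7 + 6 = 13 mi.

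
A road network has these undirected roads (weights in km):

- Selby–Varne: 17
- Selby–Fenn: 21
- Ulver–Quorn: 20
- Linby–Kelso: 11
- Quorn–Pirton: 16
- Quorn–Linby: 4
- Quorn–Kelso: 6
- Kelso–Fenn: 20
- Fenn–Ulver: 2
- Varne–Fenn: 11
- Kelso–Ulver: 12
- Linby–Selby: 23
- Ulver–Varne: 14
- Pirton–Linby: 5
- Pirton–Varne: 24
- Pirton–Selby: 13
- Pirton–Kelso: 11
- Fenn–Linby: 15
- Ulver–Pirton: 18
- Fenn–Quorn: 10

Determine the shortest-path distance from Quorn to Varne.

Candidate routes:
Quorn–Linby–Fenn–Varne: 4+15+11 = 30
Quorn–Fenn–Varne: 10+11 = 21
Quorn–Fenn–Ulver–Varne: 10+2+14 = 26
Cheapest is Quorn–Fenn–Varne at 21 km.

21 km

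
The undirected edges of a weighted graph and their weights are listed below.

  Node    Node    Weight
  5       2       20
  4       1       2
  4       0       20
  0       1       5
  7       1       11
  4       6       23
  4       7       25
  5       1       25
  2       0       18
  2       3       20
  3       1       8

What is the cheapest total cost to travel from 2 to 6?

48

Running Dijkstra from 2:
2: 0
0: 18  (via 2)
3: 20  (via 2)
5: 20  (via 2)
1: 23  (via 0)
4: 25  (via 1)
7: 34  (via 1)
6: 48  (via 4)
Shortest route: 2 → 0 → 1 → 4 → 6 = 48.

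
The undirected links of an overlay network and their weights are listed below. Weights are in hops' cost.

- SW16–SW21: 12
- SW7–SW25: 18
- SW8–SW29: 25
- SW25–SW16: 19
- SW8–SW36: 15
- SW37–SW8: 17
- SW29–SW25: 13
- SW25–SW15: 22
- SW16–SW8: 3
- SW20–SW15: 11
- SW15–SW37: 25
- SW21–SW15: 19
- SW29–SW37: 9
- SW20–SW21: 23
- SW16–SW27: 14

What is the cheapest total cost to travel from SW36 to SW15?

Settle nodes by increasing distance from SW36:
SW36: 0
SW8: 15  (via SW36)
SW16: 18  (via SW8)
SW21: 30  (via SW16)
SW37: 32  (via SW8)
SW27: 32  (via SW16)
SW25: 37  (via SW16)
SW29: 40  (via SW8)
SW15: 49  (via SW21)
Shortest route: SW36–SW8–SW16–SW21–SW15 = 49 hops' cost.

49 hops' cost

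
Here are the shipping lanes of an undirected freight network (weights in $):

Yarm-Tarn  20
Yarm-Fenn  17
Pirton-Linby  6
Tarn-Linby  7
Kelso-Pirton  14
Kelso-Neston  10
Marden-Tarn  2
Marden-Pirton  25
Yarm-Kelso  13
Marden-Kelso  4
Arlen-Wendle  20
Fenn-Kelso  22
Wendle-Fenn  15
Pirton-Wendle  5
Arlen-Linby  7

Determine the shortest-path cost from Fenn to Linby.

$26

Compare a few routes:
Fenn - Kelso - Marden - Tarn - Linby: 22+4+2+7 = 35
Fenn - Wendle - Arlen - Linby: 15+20+7 = 42
Fenn - Wendle - Pirton - Linby: 15+5+6 = 26
Cheapest is Fenn - Wendle - Pirton - Linby at $26.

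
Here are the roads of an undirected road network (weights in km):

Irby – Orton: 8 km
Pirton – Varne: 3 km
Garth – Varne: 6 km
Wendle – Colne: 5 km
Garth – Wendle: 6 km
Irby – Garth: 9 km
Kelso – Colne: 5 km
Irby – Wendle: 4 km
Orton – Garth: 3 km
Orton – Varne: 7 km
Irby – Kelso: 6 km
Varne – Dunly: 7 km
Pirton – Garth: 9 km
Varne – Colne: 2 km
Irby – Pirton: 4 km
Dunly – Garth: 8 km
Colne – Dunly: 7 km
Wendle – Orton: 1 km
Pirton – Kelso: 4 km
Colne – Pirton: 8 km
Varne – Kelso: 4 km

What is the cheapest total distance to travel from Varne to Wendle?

7 km

Running Dijkstra from Varne:
Varne: 0
Colne: 2  (via Varne)
Pirton: 3  (via Varne)
Kelso: 4  (via Varne)
Garth: 6  (via Varne)
Orton: 7  (via Varne)
Wendle: 7  (via Colne)
Shortest route: Varne–Colne–Wendle = 7 km.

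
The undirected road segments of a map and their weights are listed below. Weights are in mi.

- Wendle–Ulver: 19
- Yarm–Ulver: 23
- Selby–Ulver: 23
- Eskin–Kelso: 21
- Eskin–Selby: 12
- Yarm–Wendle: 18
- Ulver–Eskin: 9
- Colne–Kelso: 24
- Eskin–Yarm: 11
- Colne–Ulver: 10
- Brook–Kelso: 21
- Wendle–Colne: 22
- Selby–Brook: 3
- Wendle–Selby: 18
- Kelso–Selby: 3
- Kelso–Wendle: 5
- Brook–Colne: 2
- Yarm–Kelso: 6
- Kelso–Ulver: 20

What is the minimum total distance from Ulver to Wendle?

19 mi

Settle nodes by increasing distance from Ulver:
Ulver: 0
Eskin: 9  (via Ulver)
Colne: 10  (via Ulver)
Brook: 12  (via Colne)
Selby: 15  (via Brook)
Kelso: 18  (via Selby)
Wendle: 19  (via Ulver)
Shortest route: Ulver → Wendle = 19 mi.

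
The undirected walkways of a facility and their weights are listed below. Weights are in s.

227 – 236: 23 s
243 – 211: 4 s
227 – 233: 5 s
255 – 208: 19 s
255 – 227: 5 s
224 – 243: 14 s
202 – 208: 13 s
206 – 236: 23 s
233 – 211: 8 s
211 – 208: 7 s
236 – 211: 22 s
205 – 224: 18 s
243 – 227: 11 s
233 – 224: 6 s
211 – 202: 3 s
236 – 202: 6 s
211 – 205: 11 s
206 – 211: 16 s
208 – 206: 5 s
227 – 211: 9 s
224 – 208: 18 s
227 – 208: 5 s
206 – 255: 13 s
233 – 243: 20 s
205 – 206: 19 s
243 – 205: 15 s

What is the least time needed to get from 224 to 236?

23 s

Compare a few routes:
224 - 233 - 211 - 202 - 236: 6+8+3+6 = 23
224 - 243 - 211 - 202 - 236: 14+4+3+6 = 27
Cheapest is 224 - 233 - 211 - 202 - 236 at 23 s.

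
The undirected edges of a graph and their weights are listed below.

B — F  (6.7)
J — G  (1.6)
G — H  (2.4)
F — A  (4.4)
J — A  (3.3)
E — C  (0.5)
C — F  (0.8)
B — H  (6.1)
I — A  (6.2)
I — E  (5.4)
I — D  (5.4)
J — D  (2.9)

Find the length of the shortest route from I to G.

9.9

Settle nodes by increasing distance from I:
I: 0
D: 5.4  (via I)
E: 5.4  (via I)
C: 5.9  (via E)
A: 6.2  (via I)
F: 6.7  (via C)
J: 8.3  (via D)
G: 9.9  (via J)
Shortest route: I → D → J → G = 9.9.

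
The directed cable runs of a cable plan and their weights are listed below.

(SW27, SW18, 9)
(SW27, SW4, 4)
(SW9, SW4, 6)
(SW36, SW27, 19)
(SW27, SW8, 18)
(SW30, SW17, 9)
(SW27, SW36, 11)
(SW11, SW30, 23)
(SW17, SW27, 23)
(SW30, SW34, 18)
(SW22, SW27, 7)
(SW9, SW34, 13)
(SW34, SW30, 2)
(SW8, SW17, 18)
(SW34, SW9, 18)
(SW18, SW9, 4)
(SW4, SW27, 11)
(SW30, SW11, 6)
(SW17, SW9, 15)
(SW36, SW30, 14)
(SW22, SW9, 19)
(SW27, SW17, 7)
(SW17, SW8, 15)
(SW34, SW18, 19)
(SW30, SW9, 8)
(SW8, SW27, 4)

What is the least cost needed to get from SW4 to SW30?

36

Candidate routes:
SW4 → SW27 → SW18 → SW9 → SW34 → SW30: 11+9+4+13+2 = 39
SW4 → SW27 → SW17 → SW9 → SW34 → SW30: 11+7+15+13+2 = 48
SW4 → SW27 → SW36 → SW30: 11+11+14 = 36
Cheapest is SW4 → SW27 → SW36 → SW30 at 36.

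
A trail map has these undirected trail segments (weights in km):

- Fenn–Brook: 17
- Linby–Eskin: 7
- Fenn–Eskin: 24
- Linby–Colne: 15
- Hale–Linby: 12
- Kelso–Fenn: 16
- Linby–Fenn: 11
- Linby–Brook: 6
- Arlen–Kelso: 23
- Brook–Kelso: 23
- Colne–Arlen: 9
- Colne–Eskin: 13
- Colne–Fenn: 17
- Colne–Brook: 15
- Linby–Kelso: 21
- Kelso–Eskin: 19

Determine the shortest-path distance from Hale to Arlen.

36 km

Running Dijkstra from Hale:
Hale: 0
Linby: 12  (via Hale)
Brook: 18  (via Linby)
Eskin: 19  (via Linby)
Fenn: 23  (via Linby)
Colne: 27  (via Linby)
Kelso: 33  (via Linby)
Arlen: 36  (via Colne)
Shortest route: Hale → Linby → Colne → Arlen = 36 km.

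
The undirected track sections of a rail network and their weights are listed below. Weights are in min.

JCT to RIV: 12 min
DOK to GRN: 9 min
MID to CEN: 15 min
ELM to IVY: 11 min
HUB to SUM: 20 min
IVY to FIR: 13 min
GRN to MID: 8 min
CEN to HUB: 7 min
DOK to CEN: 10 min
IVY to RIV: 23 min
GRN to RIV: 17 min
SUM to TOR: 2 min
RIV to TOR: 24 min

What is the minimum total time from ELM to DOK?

60 min

Candidate routes:
ELM - IVY - RIV - TOR - SUM - HUB - CEN - MID - GRN - DOK: 11+23+24+2+20+7+15+8+9 = 119
ELM - IVY - RIV - TOR - SUM - HUB - CEN - DOK: 11+23+24+2+20+7+10 = 97
ELM - IVY - RIV - GRN - MID - CEN - DOK: 11+23+17+8+15+10 = 84
ELM - IVY - RIV - GRN - DOK: 11+23+17+9 = 60
The minimum is 60 min via ELM - IVY - RIV - GRN - DOK.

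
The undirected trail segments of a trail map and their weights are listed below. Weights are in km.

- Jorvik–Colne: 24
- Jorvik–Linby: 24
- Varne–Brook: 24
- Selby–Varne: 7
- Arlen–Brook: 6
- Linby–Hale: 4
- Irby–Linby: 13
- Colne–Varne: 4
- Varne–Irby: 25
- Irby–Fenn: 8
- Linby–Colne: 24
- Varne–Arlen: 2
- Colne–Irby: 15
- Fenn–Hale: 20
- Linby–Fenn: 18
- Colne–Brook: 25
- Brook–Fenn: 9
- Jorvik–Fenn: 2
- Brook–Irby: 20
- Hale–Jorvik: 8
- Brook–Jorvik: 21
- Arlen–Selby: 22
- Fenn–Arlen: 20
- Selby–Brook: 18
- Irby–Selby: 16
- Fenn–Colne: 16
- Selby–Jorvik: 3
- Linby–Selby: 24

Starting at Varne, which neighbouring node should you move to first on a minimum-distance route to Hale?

Selby

Compare a few routes:
Varne–Arlen–Brook–Fenn–Jorvik–Hale: 2+6+9+2+8 = 27
Varne–Selby–Jorvik–Hale: 7+3+8 = 18
Varne–Colne–Fenn–Jorvik–Hale: 4+16+2+8 = 30
The minimum is 18 km via Varne–Selby–Jorvik–Hale.
So from Varne the first move is to Selby.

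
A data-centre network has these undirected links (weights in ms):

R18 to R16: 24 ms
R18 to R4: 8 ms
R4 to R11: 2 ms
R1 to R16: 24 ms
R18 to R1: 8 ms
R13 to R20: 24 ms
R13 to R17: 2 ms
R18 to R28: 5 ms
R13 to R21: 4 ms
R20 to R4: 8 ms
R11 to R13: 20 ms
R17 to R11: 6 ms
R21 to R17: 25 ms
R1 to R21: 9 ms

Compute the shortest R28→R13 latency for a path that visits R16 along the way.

Shortest R28→R16: R28 → R18 → R16 = 29
Shortest R16→R13: R16 → R1 → R21 → R13 = 37
Total via R16: 29 + 37 = 66 ms.

66 ms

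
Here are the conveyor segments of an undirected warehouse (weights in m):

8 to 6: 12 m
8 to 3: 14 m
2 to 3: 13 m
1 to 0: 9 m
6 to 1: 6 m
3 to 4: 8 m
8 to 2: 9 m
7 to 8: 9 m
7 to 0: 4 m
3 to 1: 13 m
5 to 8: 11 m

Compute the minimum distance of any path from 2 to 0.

Enumerating some paths:
2–8–7–0: 9+9+4 = 22
2–8–6–1–0: 9+12+6+9 = 36
2–3–1–0: 13+13+9 = 35
2–3–8–7–0: 13+14+9+4 = 40
The minimum is 22 m via 2–8–7–0.

22 m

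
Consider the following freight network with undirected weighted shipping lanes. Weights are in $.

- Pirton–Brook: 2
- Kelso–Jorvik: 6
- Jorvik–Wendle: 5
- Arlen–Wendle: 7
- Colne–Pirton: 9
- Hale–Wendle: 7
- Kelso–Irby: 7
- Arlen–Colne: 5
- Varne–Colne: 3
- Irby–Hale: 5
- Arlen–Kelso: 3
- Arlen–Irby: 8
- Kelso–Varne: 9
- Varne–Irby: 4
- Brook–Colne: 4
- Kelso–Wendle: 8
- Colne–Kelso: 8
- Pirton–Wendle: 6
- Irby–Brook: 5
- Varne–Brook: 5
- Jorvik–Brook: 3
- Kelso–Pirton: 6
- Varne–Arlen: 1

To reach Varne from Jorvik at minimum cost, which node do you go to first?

Brook

Candidate routes:
Jorvik → Brook → Colne → Varne: 3+4+3 = 10
Jorvik → Brook → Irby → Varne: 3+5+4 = 12
Jorvik → Kelso → Arlen → Varne: 6+3+1 = 10
Jorvik → Brook → Varne: 3+5 = 8
Cheapest is Jorvik → Brook → Varne at $8.
So from Jorvik the first move is to Brook.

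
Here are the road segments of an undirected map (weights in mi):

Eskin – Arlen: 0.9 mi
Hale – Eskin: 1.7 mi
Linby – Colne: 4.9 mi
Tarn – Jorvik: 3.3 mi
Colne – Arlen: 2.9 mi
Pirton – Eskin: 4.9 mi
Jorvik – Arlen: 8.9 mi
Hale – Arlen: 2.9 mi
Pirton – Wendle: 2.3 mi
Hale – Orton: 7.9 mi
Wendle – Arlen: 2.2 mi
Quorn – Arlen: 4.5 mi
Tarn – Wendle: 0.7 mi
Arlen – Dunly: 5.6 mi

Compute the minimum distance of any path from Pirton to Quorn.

9 mi

Enumerating some paths:
Pirton–Eskin–Hale–Arlen–Quorn: 4.9+1.7+2.9+4.5 = 14
Pirton–Wendle–Arlen–Quorn: 2.3+2.2+4.5 = 9
Pirton–Eskin–Arlen–Quorn: 4.9+0.9+4.5 = 10.3
The minimum is 9 mi via Pirton–Wendle–Arlen–Quorn.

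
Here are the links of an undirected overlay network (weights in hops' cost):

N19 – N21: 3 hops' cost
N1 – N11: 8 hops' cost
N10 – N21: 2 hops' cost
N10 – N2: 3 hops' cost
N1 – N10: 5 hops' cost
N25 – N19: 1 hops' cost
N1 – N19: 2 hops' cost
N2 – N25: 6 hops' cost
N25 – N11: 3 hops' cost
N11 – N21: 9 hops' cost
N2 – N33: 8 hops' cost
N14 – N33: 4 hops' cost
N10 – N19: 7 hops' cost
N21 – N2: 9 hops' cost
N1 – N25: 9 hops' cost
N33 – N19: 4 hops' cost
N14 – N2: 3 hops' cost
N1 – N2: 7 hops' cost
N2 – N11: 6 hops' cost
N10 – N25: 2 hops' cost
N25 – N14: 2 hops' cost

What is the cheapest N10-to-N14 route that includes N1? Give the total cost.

10 hops' cost

Shortest N10→N1: N10 → N1 = 5
Shortest N1→N14: N1 → N19 → N25 → N14 = 5
Total via N1: 5 + 5 = 10 hops' cost.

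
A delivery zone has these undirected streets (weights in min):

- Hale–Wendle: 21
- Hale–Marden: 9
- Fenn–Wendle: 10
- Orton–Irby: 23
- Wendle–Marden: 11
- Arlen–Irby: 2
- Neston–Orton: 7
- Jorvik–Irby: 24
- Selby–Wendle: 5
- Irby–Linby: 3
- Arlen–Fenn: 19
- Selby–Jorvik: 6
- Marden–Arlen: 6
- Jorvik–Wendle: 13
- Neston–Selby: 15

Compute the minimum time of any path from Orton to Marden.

Compare a few routes:
Orton - Neston - Selby - Wendle - Marden: 7+15+5+11 = 38
Orton - Irby - Arlen - Marden: 23+2+6 = 31
Orton - Neston - Selby - Jorvik - Wendle - Marden: 7+15+6+13+11 = 52
Cheapest is Orton - Irby - Arlen - Marden at 31 min.

31 min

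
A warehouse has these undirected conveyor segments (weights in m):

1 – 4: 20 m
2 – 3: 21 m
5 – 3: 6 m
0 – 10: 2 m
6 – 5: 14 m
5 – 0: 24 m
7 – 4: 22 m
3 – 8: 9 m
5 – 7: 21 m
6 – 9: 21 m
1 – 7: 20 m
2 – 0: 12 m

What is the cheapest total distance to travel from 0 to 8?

39 m

Shortest distances from 0:
0: 0
10: 2  (via 0)
2: 12  (via 0)
5: 24  (via 0)
3: 30  (via 5)
6: 38  (via 5)
8: 39  (via 3)
Shortest route: 0 → 5 → 3 → 8 = 39 m.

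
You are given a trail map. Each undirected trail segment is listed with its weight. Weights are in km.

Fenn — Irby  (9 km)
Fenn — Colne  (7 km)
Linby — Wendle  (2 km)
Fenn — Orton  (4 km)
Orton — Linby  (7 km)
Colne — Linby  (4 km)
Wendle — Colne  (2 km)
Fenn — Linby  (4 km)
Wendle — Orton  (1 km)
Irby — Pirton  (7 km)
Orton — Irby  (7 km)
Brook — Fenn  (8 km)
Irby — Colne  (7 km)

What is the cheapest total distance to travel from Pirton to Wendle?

15 km

Shortest distances from Pirton:
Pirton: 0
Irby: 7  (via Pirton)
Orton: 14  (via Irby)
Colne: 14  (via Irby)
Wendle: 15  (via Orton)
Shortest route: Pirton → Irby → Orton → Wendle = 15 km.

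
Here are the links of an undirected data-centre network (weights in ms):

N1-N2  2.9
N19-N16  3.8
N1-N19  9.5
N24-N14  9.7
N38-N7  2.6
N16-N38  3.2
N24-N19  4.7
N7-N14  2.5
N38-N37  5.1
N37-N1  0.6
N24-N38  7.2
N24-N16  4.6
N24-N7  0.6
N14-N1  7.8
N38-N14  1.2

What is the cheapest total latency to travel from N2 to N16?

Running Dijkstra from N2:
N2: 0
N1: 2.9  (via N2)
N37: 3.5  (via N1)
N38: 8.6  (via N37)
N14: 9.8  (via N38)
N7: 11.2  (via N38)
N24: 11.8  (via N7)
N16: 11.8  (via N38)
Shortest route: N2 → N1 → N37 → N38 → N16 = 11.8 ms.

11.8 ms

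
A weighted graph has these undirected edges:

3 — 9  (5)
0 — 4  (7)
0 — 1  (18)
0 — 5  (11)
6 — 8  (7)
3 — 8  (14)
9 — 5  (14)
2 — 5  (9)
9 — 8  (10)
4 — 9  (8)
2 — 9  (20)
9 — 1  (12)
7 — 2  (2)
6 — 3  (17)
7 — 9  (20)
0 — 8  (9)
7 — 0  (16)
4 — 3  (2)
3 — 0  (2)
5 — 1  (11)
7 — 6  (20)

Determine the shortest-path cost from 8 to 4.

Running Dijkstra from 8:
8: 0
6: 7  (via 8)
0: 9  (via 8)
9: 10  (via 8)
3: 11  (via 0)
4: 13  (via 3)
Shortest route: 8 → 0 → 3 → 4 = 13.

13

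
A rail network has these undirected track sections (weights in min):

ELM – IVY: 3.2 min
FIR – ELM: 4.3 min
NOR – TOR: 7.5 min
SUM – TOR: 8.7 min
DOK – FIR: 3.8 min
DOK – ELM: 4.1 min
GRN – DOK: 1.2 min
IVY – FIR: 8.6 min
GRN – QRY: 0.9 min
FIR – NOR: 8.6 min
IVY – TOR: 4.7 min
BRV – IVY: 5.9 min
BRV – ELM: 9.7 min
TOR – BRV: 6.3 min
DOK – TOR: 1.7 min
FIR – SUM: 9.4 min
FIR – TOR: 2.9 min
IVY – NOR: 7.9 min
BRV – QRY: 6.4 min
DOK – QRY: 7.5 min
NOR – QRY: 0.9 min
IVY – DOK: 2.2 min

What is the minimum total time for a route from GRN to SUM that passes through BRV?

Best GRN to BRV: GRN–QRY–BRV costing 7.3
Best BRV to SUM: BRV–TOR–SUM costing 15
Total via BRV: 7.3 + 15 = 22.3 min.

22.3 min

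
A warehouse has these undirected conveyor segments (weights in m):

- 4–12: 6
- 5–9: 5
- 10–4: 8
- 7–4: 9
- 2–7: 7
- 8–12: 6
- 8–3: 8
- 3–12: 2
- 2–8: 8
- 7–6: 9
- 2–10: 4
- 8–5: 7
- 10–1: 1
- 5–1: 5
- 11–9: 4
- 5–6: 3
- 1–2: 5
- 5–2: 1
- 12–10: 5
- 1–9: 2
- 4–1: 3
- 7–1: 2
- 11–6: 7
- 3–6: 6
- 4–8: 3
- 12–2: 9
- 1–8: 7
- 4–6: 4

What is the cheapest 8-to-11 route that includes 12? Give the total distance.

18 m

Shortest 8→12: 8 → 12 = 6
Best 12 to 11: 12 → 10 → 1 → 9 → 11 costing 12
Total via 12: 6 + 12 = 18 m.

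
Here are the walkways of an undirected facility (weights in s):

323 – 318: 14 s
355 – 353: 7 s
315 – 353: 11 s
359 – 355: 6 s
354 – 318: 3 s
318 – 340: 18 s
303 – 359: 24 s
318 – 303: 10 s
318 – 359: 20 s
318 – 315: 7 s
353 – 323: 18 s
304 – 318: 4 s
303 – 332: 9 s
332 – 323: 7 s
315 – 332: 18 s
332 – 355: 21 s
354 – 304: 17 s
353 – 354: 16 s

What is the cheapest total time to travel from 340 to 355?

Running Dijkstra from 340:
340: 0
318: 18  (via 340)
354: 21  (via 318)
304: 22  (via 318)
315: 25  (via 318)
303: 28  (via 318)
323: 32  (via 318)
353: 36  (via 315)
332: 37  (via 303)
359: 38  (via 318)
355: 43  (via 353)
Shortest route: 340–318–315–353–355 = 43 s.

43 s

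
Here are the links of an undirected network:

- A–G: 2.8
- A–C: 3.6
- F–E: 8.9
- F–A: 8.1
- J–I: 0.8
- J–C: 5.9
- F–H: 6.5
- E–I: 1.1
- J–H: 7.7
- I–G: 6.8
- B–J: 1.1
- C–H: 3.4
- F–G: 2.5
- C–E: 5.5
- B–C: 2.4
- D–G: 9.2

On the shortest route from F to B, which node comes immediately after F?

G

Compare a few routes:
F - G - A - C - B: 2.5+2.8+3.6+2.4 = 11.3
F - G - I - J - B: 2.5+6.8+0.8+1.1 = 11.2
The minimum is 11.2 via F - G - I - J - B.
So from F the first move is to G.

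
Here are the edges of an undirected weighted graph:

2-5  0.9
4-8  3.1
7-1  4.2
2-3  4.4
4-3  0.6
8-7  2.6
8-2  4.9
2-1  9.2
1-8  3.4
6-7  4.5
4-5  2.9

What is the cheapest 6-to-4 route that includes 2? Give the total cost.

Best 6 to 2: 6–7–8–2 costing 12
Shortest 2→4: 2–5–4 = 3.8
Total via 2: 12 + 3.8 = 15.8.

15.8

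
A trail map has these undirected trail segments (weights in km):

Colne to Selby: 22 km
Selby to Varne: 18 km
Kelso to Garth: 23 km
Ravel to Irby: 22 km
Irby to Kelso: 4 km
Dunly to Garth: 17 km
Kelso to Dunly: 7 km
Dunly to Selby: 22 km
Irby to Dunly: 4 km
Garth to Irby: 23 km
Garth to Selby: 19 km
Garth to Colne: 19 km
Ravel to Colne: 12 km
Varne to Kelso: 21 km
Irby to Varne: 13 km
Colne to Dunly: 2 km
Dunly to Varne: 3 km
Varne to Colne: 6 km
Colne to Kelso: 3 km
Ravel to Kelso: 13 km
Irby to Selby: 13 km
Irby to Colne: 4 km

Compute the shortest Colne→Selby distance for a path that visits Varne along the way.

23 km

Best Colne to Varne: Colne–Dunly–Varne costing 5
Best Varne to Selby: Varne–Selby costing 18
Total via Varne: 5 + 18 = 23 km.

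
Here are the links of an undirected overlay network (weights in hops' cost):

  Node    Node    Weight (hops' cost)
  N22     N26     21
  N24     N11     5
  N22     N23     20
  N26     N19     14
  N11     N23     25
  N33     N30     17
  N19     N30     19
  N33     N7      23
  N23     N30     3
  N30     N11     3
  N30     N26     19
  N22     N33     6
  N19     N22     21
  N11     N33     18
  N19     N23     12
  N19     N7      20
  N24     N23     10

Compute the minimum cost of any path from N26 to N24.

27 hops' cost

Enumerating some paths:
N26–N30–N23–N24: 19+3+10 = 32
N26–N30–N11–N24: 19+3+5 = 27
N26–N19–N23–N24: 14+12+10 = 36
Cheapest is N26–N30–N11–N24 at 27 hops' cost.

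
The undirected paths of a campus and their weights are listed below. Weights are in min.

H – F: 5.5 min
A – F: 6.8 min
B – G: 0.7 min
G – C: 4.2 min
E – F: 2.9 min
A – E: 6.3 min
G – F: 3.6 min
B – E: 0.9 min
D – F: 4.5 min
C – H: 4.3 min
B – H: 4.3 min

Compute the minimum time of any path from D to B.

Compare a few routes:
D → F → G → B: 4.5+3.6+0.7 = 8.8
D → F → E → B: 4.5+2.9+0.9 = 8.3
Cheapest is D → F → E → B at 8.3 min.

8.3 min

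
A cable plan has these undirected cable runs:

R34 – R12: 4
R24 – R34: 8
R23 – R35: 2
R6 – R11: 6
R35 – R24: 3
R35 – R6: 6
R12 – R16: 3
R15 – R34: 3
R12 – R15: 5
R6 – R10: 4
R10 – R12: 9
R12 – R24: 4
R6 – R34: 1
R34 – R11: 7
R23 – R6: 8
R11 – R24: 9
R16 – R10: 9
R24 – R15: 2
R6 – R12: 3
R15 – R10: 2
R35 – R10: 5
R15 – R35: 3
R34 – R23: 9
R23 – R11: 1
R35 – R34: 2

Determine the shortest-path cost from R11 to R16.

12

Settle nodes by increasing distance from R11:
R11: 0
R23: 1  (via R11)
R35: 3  (via R23)
R34: 5  (via R35)
R24: 6  (via R35)
R15: 6  (via R35)
R6: 6  (via R11)
R10: 8  (via R35)
R12: 9  (via R34)
R16: 12  (via R12)
Shortest route: R11 → R23 → R35 → R34 → R12 → R16 = 12.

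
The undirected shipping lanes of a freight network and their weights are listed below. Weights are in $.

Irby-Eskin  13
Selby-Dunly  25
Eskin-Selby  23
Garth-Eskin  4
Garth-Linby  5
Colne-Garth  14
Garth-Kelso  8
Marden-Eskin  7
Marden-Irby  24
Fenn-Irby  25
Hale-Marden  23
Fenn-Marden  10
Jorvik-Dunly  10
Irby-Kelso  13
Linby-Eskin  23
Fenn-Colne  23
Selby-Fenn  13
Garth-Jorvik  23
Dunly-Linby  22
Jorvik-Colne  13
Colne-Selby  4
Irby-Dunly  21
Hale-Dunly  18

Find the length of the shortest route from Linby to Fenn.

$26

Shortest distances from Linby:
Linby: 0
Garth: 5  (via Linby)
Eskin: 9  (via Garth)
Kelso: 13  (via Garth)
Marden: 16  (via Eskin)
Colne: 19  (via Garth)
Dunly: 22  (via Linby)
Irby: 22  (via Eskin)
Selby: 23  (via Colne)
Fenn: 26  (via Marden)
Shortest route: Linby → Garth → Eskin → Marden → Fenn = $26.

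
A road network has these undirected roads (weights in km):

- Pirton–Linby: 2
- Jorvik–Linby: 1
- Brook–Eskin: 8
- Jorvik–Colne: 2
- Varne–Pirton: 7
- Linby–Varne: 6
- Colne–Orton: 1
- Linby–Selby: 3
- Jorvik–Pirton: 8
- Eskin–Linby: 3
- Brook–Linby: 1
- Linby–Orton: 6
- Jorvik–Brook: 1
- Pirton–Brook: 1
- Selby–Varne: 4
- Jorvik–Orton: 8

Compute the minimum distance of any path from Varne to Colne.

Enumerating some paths:
Varne - Linby - Brook - Jorvik - Colne: 6+1+1+2 = 10
Varne - Selby - Linby - Jorvik - Colne: 4+3+1+2 = 10
Varne - Linby - Jorvik - Colne: 6+1+2 = 9
The minimum is 9 km via Varne - Linby - Jorvik - Colne.

9 km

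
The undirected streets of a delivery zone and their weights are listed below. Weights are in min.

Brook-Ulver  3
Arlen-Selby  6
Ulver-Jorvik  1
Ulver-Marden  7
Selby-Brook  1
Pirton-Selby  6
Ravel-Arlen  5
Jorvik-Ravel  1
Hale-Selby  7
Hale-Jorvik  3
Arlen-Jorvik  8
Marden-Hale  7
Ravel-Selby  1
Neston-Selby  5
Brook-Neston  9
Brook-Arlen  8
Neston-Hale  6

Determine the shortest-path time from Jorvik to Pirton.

8 min

Candidate routes:
Jorvik - Ravel - Selby - Pirton: 1+1+6 = 8
Jorvik - Ulver - Brook - Selby - Pirton: 1+3+1+6 = 11
The minimum is 8 min via Jorvik - Ravel - Selby - Pirton.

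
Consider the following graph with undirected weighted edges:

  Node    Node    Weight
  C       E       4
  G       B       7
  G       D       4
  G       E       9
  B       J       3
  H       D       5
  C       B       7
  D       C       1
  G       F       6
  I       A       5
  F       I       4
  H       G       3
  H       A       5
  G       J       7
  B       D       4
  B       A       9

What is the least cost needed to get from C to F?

Compare a few routes:
C - D - H - G - F: 1+5+3+6 = 15
C - E - G - F: 4+9+6 = 19
C - D - G - F: 1+4+6 = 11
C - D - B - G - F: 1+4+7+6 = 18
The minimum is 11 via C - D - G - F.

11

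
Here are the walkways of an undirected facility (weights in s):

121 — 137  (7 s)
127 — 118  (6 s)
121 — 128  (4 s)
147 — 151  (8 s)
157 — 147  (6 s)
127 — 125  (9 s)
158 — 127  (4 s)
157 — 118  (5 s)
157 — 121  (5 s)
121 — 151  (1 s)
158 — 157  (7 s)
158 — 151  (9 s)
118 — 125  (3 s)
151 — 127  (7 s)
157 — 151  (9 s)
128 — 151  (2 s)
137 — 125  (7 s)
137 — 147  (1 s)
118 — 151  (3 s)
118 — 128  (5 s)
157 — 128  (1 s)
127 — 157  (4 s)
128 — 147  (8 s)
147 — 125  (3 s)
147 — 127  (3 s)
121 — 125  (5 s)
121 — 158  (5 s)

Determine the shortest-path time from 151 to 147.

8 s

Settle nodes by increasing distance from 151:
151: 0
121: 1  (via 151)
128: 2  (via 151)
157: 3  (via 128)
118: 3  (via 151)
125: 6  (via 121)
158: 6  (via 121)
127: 7  (via 151)
137: 8  (via 121)
147: 8  (via 151)
Shortest route: 151 → 147 = 8 s.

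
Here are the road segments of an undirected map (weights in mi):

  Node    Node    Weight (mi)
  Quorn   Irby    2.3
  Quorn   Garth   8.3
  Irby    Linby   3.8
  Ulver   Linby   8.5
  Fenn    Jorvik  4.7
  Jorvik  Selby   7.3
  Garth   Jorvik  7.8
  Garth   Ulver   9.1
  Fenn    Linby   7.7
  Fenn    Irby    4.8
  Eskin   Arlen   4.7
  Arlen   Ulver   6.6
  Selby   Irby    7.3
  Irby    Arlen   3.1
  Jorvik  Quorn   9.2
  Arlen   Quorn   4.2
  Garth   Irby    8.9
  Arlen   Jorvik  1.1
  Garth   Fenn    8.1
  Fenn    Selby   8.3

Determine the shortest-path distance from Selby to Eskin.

13.1 mi

Candidate routes:
Selby → Fenn → Jorvik → Arlen → Eskin: 8.3+4.7+1.1+4.7 = 18.8
Selby → Irby → Quorn → Arlen → Eskin: 7.3+2.3+4.2+4.7 = 18.5
Selby → Irby → Arlen → Eskin: 7.3+3.1+4.7 = 15.1
Selby → Jorvik → Arlen → Eskin: 7.3+1.1+4.7 = 13.1
The minimum is 13.1 mi via Selby → Jorvik → Arlen → Eskin.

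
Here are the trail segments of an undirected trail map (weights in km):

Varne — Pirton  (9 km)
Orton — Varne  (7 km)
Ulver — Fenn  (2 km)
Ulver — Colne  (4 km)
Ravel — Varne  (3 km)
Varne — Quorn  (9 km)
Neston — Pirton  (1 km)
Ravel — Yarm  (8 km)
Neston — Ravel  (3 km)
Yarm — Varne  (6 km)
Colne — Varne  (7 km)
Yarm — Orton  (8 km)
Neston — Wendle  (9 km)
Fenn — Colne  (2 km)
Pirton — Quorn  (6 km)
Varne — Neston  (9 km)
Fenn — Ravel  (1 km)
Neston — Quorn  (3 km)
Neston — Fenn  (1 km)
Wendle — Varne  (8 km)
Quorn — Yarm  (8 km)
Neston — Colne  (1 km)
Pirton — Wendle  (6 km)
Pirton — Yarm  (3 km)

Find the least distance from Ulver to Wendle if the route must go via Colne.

Best Ulver to Colne: Ulver → Colne costing 4
Shortest Colne→Wendle: Colne → Neston → Pirton → Wendle = 8
Total via Colne: 4 + 8 = 12 km.

12 km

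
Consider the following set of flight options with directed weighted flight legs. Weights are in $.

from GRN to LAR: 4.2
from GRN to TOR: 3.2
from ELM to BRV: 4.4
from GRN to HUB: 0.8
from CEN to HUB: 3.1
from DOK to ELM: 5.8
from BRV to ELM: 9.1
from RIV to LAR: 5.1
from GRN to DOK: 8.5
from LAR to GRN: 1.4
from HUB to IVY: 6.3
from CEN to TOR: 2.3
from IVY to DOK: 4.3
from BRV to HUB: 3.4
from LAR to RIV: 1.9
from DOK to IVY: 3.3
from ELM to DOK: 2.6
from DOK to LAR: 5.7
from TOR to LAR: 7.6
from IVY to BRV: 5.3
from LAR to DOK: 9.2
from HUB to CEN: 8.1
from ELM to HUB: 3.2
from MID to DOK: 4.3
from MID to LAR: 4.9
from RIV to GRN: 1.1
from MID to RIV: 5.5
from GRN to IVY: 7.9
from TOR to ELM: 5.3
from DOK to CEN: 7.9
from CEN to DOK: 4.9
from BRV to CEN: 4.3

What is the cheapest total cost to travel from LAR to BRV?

$13.8

Running Dijkstra from LAR:
LAR: 0
GRN: 1.4  (via LAR)
RIV: 1.9  (via LAR)
HUB: 2.2  (via GRN)
TOR: 4.6  (via GRN)
IVY: 8.5  (via HUB)
DOK: 9.2  (via LAR)
ELM: 9.9  (via TOR)
CEN: 10.3  (via HUB)
BRV: 13.8  (via IVY)
Shortest route: LAR–GRN–HUB–IVY–BRV = $13.8.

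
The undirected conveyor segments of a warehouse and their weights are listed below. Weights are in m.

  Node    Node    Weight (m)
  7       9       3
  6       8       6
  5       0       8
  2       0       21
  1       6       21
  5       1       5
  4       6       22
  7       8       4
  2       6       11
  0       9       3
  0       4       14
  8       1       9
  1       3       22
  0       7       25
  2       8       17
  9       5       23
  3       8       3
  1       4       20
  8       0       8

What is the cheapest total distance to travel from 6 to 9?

13 m

Enumerating some paths:
6 → 8 → 7 → 9: 6+4+3 = 13
6 → 8 → 1 → 5 → 0 → 9: 6+9+5+8+3 = 31
6 → 8 → 0 → 9: 6+8+3 = 17
Cheapest is 6 → 8 → 7 → 9 at 13 m.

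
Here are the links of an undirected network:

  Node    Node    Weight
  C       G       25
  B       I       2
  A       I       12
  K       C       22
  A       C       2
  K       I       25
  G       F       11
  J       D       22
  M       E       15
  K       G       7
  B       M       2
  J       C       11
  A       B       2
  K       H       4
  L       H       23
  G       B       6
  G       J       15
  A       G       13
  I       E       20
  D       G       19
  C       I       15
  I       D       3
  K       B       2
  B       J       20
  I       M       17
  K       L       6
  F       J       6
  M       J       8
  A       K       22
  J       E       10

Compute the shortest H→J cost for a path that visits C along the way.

Best H to C: H → K → B → A → C costing 10
Best C to J: C → J costing 11
Total via C: 10 + 11 = 21.

21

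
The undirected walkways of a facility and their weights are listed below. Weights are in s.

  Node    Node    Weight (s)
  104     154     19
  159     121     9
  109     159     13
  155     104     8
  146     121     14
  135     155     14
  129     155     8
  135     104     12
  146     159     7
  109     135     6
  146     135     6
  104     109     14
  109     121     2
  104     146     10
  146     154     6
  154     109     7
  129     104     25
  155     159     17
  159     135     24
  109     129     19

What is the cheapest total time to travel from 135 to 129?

22 s

Compare a few routes:
135 - 109 - 129: 6+19 = 25
135 - 155 - 129: 14+8 = 22
The minimum is 22 s via 135 - 155 - 129.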